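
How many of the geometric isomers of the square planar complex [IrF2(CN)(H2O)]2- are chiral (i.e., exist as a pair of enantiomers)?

Systematic placement gives 2 geometric isomers: F cis; F trans.
Each arrangement has an internal mirror plane or centre of symmetry, so none is chiral.

0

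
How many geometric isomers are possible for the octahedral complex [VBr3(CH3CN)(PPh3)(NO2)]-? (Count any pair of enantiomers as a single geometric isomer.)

4

Systematic placement gives 4 geometric isomers: Br mer (3 arrangements); Br fac (chiral).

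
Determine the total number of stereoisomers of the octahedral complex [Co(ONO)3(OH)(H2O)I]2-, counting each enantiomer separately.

5

The distinct arrangements are (4 in all): ONO mer (3 arrangements); ONO fac (chiral).
One of these lacks any improper symmetry element and so occurs as an enantiomeric pair, giving 4 + 1 = 5 stereoisomers in total.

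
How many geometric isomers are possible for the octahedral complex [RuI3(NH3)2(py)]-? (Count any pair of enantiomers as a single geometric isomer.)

In an octahedral complex each vertex has one trans partner and four cis neighbours.
Working through the distinct placements yields 3 geometric isomers: I mer, NH3 cis; I mer, NH3 trans; I fac, NH3 cis.

3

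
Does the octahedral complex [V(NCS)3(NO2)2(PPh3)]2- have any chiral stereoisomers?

The six octahedral sites form three mutually perpendicular trans pairs.
Working through the distinct placements yields 3 geometric isomers: NCS mer, NO2 cis; NCS mer, NO2 trans; NCS fac, NO2 cis.
Each arrangement has an internal mirror plane or centre of symmetry, so none is chiral.

no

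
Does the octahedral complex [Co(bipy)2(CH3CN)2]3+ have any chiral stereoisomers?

In an octahedral complex each vertex has one trans partner and four cis neighbours.
Each bipy is bidentate and must span two cis positions.
There are 2 geometric isomers: CH3CN trans; CH3CN cis (chiral).
One of these lacks any improper symmetry element and so occurs as an enantiomeric pair, giving 2 + 1 = 3 stereoisomers in total.

yes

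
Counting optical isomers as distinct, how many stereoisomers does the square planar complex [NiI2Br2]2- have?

In a square planar complex each vertex has one trans partner and two cis neighbours.
Systematic placement gives 2 geometric isomers: I cis; I trans.
Each arrangement has an internal mirror plane or centre of symmetry, so none is chiral.

2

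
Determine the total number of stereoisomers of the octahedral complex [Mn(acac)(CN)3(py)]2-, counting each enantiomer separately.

2

Each acac is bidentate and must span two cis positions.
Systematic placement gives 2 geometric isomers: CN mer; CN fac.
Each arrangement has an internal mirror plane or centre of symmetry, so none is chiral.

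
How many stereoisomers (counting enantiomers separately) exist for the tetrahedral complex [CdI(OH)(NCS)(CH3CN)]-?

All four vertices of a tetrahedron are equivalent and mutually adjacent, so cis/trans isomerism cannot arise.
Only one geometric arrangement is possible; it has no improper symmetry element, so it exists as a pair of enantiomers (2 stereoisomers).

2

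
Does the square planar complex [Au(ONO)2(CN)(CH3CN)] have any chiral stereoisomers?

no

There are 2 geometric isomers: ONO cis; ONO trans.
Each arrangement has an internal mirror plane or centre of symmetry, so none is chiral.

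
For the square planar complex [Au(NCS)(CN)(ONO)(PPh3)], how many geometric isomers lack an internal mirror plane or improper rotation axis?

0

A square has two trans pairs of vertices; adjacent vertices are cis.
Systematic placement gives 3 geometric isomers: (CN/ONO trans, NCS/PPh3 trans); (CN/PPh3 trans, NCS/ONO trans); (CN/NCS trans, ONO/PPh3 trans).
Each arrangement has an internal mirror plane or centre of symmetry, so none is chiral.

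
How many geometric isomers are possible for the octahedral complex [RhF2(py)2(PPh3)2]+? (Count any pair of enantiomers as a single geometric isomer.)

5

The six octahedral sites form three mutually perpendicular trans pairs.
Systematic placement gives 5 geometric isomers: F trans, py trans, PPh3 trans; F trans, py cis, PPh3 cis; F cis, py trans, PPh3 cis; F cis, py cis, PPh3 cis (chiral); F cis, py cis, PPh3 trans.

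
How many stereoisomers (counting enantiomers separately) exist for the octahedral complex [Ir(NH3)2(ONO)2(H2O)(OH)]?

8

The six octahedral sites form three mutually perpendicular trans pairs.
The distinct arrangements are (6 in all): NH3 cis, ONO trans; NH3 cis, ONO cis (3 arrangements, 2 chiral); NH3 trans, ONO trans; NH3 trans, ONO cis.
Of these, 2 lack any improper symmetry element and so occur as enantiomeric pairs, giving 6 + 2 = 8 stereoisomers in total.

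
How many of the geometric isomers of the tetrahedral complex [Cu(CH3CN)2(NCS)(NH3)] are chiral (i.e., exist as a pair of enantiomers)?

In a tetrahedral complex all four positions are equivalent and every pair of ligands is adjacent — there is no cis/trans distinction.
Only one geometric arrangement is possible.

0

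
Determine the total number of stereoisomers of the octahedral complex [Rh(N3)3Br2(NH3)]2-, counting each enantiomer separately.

3

An octahedron has six vertices in three trans pairs; every non-trans pair is cis.
Systematic placement gives 3 geometric isomers: N3 mer, Br trans; N3 fac, Br cis; N3 mer, Br cis.
Each arrangement has an internal mirror plane or centre of symmetry, so none is chiral.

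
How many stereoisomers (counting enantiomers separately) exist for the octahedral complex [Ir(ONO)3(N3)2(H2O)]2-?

3

The six octahedral sites form three mutually perpendicular trans pairs.
The distinct arrangements are (3 in all): ONO mer, N3 cis; ONO mer, N3 trans; ONO fac, N3 cis.
Each arrangement has an internal mirror plane or centre of symmetry, so none is chiral.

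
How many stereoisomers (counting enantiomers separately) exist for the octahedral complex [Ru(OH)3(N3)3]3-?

2

Working through the distinct placements yields 2 geometric isomers: OH mer; OH fac.
Each arrangement has an internal mirror plane or centre of symmetry, so none is chiral.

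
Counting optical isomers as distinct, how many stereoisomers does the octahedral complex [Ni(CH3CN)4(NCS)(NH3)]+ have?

An octahedron has six vertices in three trans pairs; every non-trans pair is cis.
The distinct arrangements are (2 in all): NCS and NH3 mutually trans; NCS and NH3 mutually cis.
Each arrangement has an internal mirror plane or centre of symmetry, so none is chiral.

2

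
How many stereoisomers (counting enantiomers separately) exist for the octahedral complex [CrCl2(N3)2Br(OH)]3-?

8

The six octahedral sites form three mutually perpendicular trans pairs.
Systematic placement gives 6 geometric isomers: Cl cis, N3 cis (3 arrangements, 2 chiral); Cl cis, N3 trans; Cl trans, N3 cis; Cl trans, N3 trans.
Of these, 2 lack any improper symmetry element and so occur as enantiomeric pairs, giving 6 + 2 = 8 stereoisomers in total.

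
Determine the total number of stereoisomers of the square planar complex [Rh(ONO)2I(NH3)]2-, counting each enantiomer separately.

A square has two trans pairs of vertices; adjacent vertices are cis.
There are 2 geometric isomers: ONO cis; ONO trans.
Each arrangement has an internal mirror plane or centre of symmetry, so none is chiral.

2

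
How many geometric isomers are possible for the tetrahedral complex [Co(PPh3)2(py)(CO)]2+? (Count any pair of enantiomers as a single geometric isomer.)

All four vertices of a tetrahedron are equivalent and mutually adjacent, so cis/trans isomerism cannot arise.
Only one geometric arrangement is possible.

1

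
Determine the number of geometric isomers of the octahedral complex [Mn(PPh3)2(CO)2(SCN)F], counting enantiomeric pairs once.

6

An octahedron has six vertices in three trans pairs; every non-trans pair is cis.
Systematic placement gives 6 geometric isomers: PPh3 cis, CO trans; PPh3 trans, CO trans; PPh3 cis, CO cis (3 arrangements, 2 chiral); PPh3 trans, CO cis.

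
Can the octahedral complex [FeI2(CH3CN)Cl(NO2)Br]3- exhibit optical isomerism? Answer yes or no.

yes

In an octahedral complex each vertex has one trans partner and four cis neighbours.
Systematic enumeration (placing each ligand type in turn and discarding arrangements equivalent by rotation or reflection) gives 9 geometric isomers.
Of these, 6 lack any improper symmetry element and so occur as enantiomeric pairs, giving 9 + 6 = 15 stereoisomers in total.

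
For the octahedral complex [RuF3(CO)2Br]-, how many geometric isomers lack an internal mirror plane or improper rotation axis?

The six octahedral sites form three mutually perpendicular trans pairs.
Working through the distinct placements yields 3 geometric isomers: F mer, CO cis; F mer, CO trans; F fac, CO cis.
Each arrangement has an internal mirror plane or centre of symmetry, so none is chiral.

0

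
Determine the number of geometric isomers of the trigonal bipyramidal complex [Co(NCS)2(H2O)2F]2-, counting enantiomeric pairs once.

5

In a trigonal bipyramid the two axial positions differ from the three equatorial ones.
Placing the ligands in turn and identifying arrangements related by rotation or reflection leaves 5 distinct geometric isomers.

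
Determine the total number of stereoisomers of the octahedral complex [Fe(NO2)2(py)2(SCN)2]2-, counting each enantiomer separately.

6

In an octahedral complex each vertex has one trans partner and four cis neighbours.
The distinct arrangements are (5 in all): NO2 trans, py trans, SCN trans; NO2 trans, py cis, SCN cis; NO2 cis, py trans, SCN cis; NO2 cis, py cis, SCN cis (chiral); NO2 cis, py cis, SCN trans.
One of these lacks any improper symmetry element and so occurs as an enantiomeric pair, giving 5 + 1 = 6 stereoisomers in total.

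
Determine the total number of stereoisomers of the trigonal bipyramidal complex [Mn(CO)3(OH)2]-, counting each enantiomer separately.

3

A trigonal bipyramid has two axial and three equatorial sites, which are chemically inequivalent.
Systematic placement gives 3 geometric isomers: OH both equatorial; OH one axial, one equatorial; OH both axial.
Each arrangement has an internal mirror plane or centre of symmetry, so none is chiral.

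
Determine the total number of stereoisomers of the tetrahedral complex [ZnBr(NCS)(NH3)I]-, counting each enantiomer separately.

All four vertices of a tetrahedron are equivalent and mutually adjacent, so cis/trans isomerism cannot arise.
Only one geometric arrangement is possible; it has no improper symmetry element, so it exists as a pair of enantiomers (2 stereoisomers).

2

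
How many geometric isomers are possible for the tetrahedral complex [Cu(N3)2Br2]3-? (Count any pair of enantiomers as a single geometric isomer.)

Only one geometric arrangement is possible.

1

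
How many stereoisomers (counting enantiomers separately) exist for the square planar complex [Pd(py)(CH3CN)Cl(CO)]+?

A square has two trans pairs of vertices; adjacent vertices are cis.
Working through the distinct placements yields 3 geometric isomers: (CH3CN/Cl trans, CO/py trans); (CH3CN/py trans, CO/Cl trans); (CH3CN/CO trans, Cl/py trans).
Each arrangement has an internal mirror plane or centre of symmetry, so none is chiral.

3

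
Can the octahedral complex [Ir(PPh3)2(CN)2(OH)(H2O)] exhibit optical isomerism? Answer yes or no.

In an octahedral complex each vertex has one trans partner and four cis neighbours.
There are 6 geometric isomers: PPh3 trans, CN trans; PPh3 cis, CN trans; PPh3 trans, CN cis; PPh3 cis, CN cis (3 arrangements, 2 chiral).
Of these, 2 lack any improper symmetry element and so occur as enantiomeric pairs, giving 6 + 2 = 8 stereoisomers in total.

yes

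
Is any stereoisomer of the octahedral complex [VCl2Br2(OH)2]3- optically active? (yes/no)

An octahedron has six vertices in three trans pairs; every non-trans pair is cis.
There are 5 geometric isomers: Cl trans, Br trans, OH trans; Cl cis, Br trans, OH cis; Cl cis, Br cis, OH trans; Cl cis, Br cis, OH cis (chiral); Cl trans, Br cis, OH cis.
One of these lacks any improper symmetry element and so occurs as an enantiomeric pair, giving 5 + 1 = 6 stereoisomers in total.

yes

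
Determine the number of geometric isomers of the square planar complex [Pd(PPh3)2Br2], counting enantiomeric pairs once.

2

A square has two trans pairs of vertices; adjacent vertices are cis.
Systematic placement gives 2 geometric isomers: PPh3 cis; PPh3 trans.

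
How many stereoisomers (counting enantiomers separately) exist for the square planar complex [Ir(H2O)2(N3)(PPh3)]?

A square has two trans pairs of vertices; adjacent vertices are cis.
Working through the distinct placements yields 2 geometric isomers: H2O cis; H2O trans.
Each arrangement has an internal mirror plane or centre of symmetry, so none is chiral.

2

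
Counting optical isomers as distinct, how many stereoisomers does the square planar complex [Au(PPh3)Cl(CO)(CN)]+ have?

The distinct arrangements are (3 in all): (CN/Cl trans, CO/PPh3 trans); (CN/PPh3 trans, CO/Cl trans); (CN/CO trans, Cl/PPh3 trans).
Each arrangement has an internal mirror plane or centre of symmetry, so none is chiral.

3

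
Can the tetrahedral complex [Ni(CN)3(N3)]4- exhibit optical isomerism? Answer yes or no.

no

All four vertices of a tetrahedron are equivalent and mutually adjacent, so cis/trans isomerism cannot arise.
Only one geometric arrangement is possible.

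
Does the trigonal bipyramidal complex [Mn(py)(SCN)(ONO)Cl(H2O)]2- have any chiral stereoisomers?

A trigonal bipyramid has two axial and three equatorial sites, which are chemically inequivalent.
Exhaustive case analysis gives 10 geometric isomers.
Of these, 10 lack any improper symmetry element and so occur as enantiomeric pairs, giving 10 + 10 = 20 stereoisomers in total.

yes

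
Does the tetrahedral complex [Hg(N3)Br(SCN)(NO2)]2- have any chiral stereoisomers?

In a tetrahedral complex all four positions are equivalent and every pair of ligands is adjacent — there is no cis/trans distinction.
Only one geometric arrangement is possible; it has no improper symmetry element, so it exists as a pair of enantiomers (2 stereoisomers).

yes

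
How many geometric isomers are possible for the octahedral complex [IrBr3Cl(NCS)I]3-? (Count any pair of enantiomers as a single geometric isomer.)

In an octahedral complex each vertex has one trans partner and four cis neighbours.
Systematic placement gives 4 geometric isomers: Br mer (3 arrangements); Br fac (chiral).

4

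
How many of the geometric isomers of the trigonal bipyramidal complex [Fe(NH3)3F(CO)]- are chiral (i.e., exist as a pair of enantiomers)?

0

In a trigonal bipyramid the two axial positions differ from the three equatorial ones.
There are 4 geometric isomers: F axial, CO axial; F equatorial, CO axial; F axial, CO equatorial; F equatorial, CO equatorial.
Each arrangement has an internal mirror plane or centre of symmetry, so none is chiral.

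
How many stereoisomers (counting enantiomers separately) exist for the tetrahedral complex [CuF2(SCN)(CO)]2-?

1

In a tetrahedral complex all four positions are equivalent and every pair of ligands is adjacent — there is no cis/trans distinction.
Only one geometric arrangement is possible.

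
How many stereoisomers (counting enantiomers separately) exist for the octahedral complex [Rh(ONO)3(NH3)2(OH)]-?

3

Systematic placement gives 3 geometric isomers: ONO mer, NH3 trans; ONO mer, NH3 cis; ONO fac, NH3 cis.
Each arrangement has an internal mirror plane or centre of symmetry, so none is chiral.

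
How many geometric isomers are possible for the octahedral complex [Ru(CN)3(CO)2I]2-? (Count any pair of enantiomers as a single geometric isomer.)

Systematic placement gives 3 geometric isomers: CN mer, CO cis; CN mer, CO trans; CN fac, CO cis.

3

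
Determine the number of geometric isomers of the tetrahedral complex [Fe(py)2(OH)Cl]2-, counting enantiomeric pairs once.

In a tetrahedral complex all four positions are equivalent and every pair of ligands is adjacent — there is no cis/trans distinction.
Only one geometric arrangement is possible.

1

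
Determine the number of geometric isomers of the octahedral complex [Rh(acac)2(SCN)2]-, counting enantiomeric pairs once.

An octahedron has six vertices in three trans pairs; every non-trans pair is cis.
Each acac is bidentate and must span two cis positions.
Systematic placement gives 2 geometric isomers: SCN trans; SCN cis (chiral).

2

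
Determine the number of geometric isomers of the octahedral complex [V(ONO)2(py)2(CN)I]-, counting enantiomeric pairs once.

The six octahedral sites form three mutually perpendicular trans pairs.
Systematic placement gives 6 geometric isomers: ONO trans, py trans; ONO cis, py cis (3 arrangements, 2 chiral); ONO cis, py trans; ONO trans, py cis.

6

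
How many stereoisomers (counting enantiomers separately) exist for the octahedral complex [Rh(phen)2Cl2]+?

The six octahedral sites form three mutually perpendicular trans pairs.
Each phen is bidentate and must span two cis positions.
There are 2 geometric isomers: Cl trans; Cl cis (chiral).
One of these lacks any improper symmetry element and so occurs as an enantiomeric pair, giving 2 + 1 = 3 stereoisomers in total.

3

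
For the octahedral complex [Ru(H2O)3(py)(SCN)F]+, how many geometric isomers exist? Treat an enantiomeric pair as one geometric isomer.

4

The six octahedral sites form three mutually perpendicular trans pairs.
Systematic placement gives 4 geometric isomers: H2O mer (3 arrangements); H2O fac (chiral).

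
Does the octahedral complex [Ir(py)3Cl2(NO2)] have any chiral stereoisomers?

no

An octahedron has six vertices in three trans pairs; every non-trans pair is cis.
There are 3 geometric isomers: py mer, Cl trans; py mer, Cl cis; py fac, Cl cis.
Each arrangement has an internal mirror plane or centre of symmetry, so none is chiral.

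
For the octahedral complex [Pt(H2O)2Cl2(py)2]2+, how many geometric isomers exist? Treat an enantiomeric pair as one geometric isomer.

An octahedron has six vertices in three trans pairs; every non-trans pair is cis.
There are 5 geometric isomers: H2O trans, Cl trans, py trans; H2O cis, Cl trans, py cis; H2O cis, Cl cis, py trans; H2O cis, Cl cis, py cis (chiral); H2O trans, Cl cis, py cis.

5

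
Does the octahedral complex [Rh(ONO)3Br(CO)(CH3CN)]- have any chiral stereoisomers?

The six octahedral sites form three mutually perpendicular trans pairs.
Systematic placement gives 4 geometric isomers: ONO mer (3 arrangements); ONO fac (chiral).
One of these lacks any improper symmetry element and so occurs as an enantiomeric pair, giving 4 + 1 = 5 stereoisomers in total.

yes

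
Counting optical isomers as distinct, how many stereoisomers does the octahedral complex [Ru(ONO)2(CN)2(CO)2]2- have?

In an octahedral complex each vertex has one trans partner and four cis neighbours.
Systematic placement gives 5 geometric isomers: ONO trans, CN trans, CO trans; ONO cis, CN trans, CO cis; ONO trans, CN cis, CO cis; ONO cis, CN cis, CO cis (chiral); ONO cis, CN cis, CO trans.
One of these lacks any improper symmetry element and so occurs as an enantiomeric pair, giving 5 + 1 = 6 stereoisomers in total.

6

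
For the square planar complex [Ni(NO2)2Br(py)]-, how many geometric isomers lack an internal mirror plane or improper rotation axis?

A square has two trans pairs of vertices; adjacent vertices are cis.
Systematic placement gives 2 geometric isomers: NO2 cis; NO2 trans.
Each arrangement has an internal mirror plane or centre of symmetry, so none is chiral.

0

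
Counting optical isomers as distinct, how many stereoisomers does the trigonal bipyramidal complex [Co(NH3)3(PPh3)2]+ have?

3

Working through the distinct placements yields 3 geometric isomers: PPh3 both equatorial; PPh3 one axial, one equatorial; PPh3 both axial.
Each arrangement has an internal mirror plane or centre of symmetry, so none is chiral.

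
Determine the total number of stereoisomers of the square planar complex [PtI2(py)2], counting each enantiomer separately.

In a square planar complex each vertex has one trans partner and two cis neighbours.
Systematic placement gives 2 geometric isomers: I cis; I trans.
Each arrangement has an internal mirror plane or centre of symmetry, so none is chiral.

2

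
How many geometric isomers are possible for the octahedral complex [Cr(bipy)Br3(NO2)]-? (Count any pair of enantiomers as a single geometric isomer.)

2

An octahedron has six vertices in three trans pairs; every non-trans pair is cis.
Each bipy is bidentate and must span two cis positions.
Working through the distinct placements yields 2 geometric isomers: Br mer; Br fac.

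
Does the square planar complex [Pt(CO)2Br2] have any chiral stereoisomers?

no

There are 2 geometric isomers: CO cis; CO trans.
Each arrangement has an internal mirror plane or centre of symmetry, so none is chiral.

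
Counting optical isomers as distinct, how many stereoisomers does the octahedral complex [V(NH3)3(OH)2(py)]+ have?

An octahedron has six vertices in three trans pairs; every non-trans pair is cis.
The distinct arrangements are (3 in all): NH3 mer, OH cis; NH3 mer, OH trans; NH3 fac, OH cis.
Each arrangement has an internal mirror plane or centre of symmetry, so none is chiral.

3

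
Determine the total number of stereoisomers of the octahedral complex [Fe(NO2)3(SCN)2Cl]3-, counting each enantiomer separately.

3

In an octahedral complex each vertex has one trans partner and four cis neighbours.
The distinct arrangements are (3 in all): NO2 mer, SCN trans; NO2 fac, SCN cis; NO2 mer, SCN cis.
Each arrangement has an internal mirror plane or centre of symmetry, so none is chiral.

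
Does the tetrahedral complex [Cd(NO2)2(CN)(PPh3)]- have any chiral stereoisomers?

All four vertices of a tetrahedron are equivalent and mutually adjacent, so cis/trans isomerism cannot arise.
Only one geometric arrangement is possible.

no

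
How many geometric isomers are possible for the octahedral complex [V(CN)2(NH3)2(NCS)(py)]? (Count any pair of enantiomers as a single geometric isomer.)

6

An octahedron has six vertices in three trans pairs; every non-trans pair is cis.
There are 6 geometric isomers: CN trans, NH3 cis; CN trans, NH3 trans; CN cis, NH3 cis (3 arrangements, 2 chiral); CN cis, NH3 trans.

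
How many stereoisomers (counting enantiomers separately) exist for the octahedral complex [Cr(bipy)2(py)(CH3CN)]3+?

3

An octahedron has six vertices in three trans pairs; every non-trans pair is cis.
Each bipy is bidentate and must span two cis positions.
Systematic placement gives 2 geometric isomers: py and CH3CN mutually cis (chiral); py and CH3CN mutually trans.
One of these lacks any improper symmetry element and so occurs as an enantiomeric pair, giving 2 + 1 = 3 stereoisomers in total.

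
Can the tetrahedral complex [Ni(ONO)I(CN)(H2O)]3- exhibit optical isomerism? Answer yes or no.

yes

In a tetrahedral complex all four positions are equivalent and every pair of ligands is adjacent — there is no cis/trans distinction.
Only one geometric arrangement is possible; it has no improper symmetry element, so it exists as a pair of enantiomers (2 stereoisomers).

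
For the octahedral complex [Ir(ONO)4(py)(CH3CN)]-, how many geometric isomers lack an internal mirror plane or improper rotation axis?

An octahedron has six vertices in three trans pairs; every non-trans pair is cis.
Systematic placement gives 2 geometric isomers: py and CH3CN mutually cis; py and CH3CN mutually trans.
Each arrangement has an internal mirror plane or centre of symmetry, so none is chiral.

0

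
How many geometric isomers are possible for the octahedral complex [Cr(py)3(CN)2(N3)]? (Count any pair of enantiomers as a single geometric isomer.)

The distinct arrangements are (3 in all): py mer, CN trans; py mer, CN cis; py fac, CN cis.

3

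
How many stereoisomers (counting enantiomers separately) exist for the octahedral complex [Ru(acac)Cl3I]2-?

Each acac is bidentate and must span two cis positions.
Systematic placement gives 2 geometric isomers: Cl mer; Cl fac.
Each arrangement has an internal mirror plane or centre of symmetry, so none is chiral.

2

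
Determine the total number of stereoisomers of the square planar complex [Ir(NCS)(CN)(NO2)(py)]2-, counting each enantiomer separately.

A square has two trans pairs of vertices; adjacent vertices are cis.
There are 3 geometric isomers: (CN/NO2 trans, NCS/py trans); (CN/py trans, NCS/NO2 trans); (CN/NCS trans, NO2/py trans).
Each arrangement has an internal mirror plane or centre of symmetry, so none is chiral.

3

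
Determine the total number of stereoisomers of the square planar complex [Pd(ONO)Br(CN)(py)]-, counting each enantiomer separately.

3

A square has two trans pairs of vertices; adjacent vertices are cis.
Working through the distinct placements yields 3 geometric isomers: (Br/ONO trans, CN/py trans); (Br/py trans, CN/ONO trans); (Br/CN trans, ONO/py trans).
Each arrangement has an internal mirror plane or centre of symmetry, so none is chiral.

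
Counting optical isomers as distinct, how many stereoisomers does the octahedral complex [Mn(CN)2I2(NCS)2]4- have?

6

In an octahedral complex each vertex has one trans partner and four cis neighbours.
Systematic placement gives 5 geometric isomers: CN trans, I trans, NCS trans; CN trans, I cis, NCS cis; CN cis, I cis, NCS trans; CN cis, I cis, NCS cis (chiral); CN cis, I trans, NCS cis.
One of these lacks any improper symmetry element and so occurs as an enantiomeric pair, giving 5 + 1 = 6 stereoisomers in total.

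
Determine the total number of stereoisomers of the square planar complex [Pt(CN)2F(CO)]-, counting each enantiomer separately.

In a square planar complex each vertex has one trans partner and two cis neighbours.
Working through the distinct placements yields 2 geometric isomers: CN cis; CN trans.
Each arrangement has an internal mirror plane or centre of symmetry, so none is chiral.

2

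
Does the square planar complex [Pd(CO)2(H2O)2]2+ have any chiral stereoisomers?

no

In a square planar complex each vertex has one trans partner and two cis neighbours.
Systematic placement gives 2 geometric isomers: CO cis; CO trans.
Each arrangement has an internal mirror plane or centre of symmetry, so none is chiral.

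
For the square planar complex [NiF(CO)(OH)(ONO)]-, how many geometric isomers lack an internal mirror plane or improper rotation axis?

A square has two trans pairs of vertices; adjacent vertices are cis.
Systematic placement gives 3 geometric isomers: (CO/OH trans, F/ONO trans); (CO/ONO trans, F/OH trans); (CO/F trans, OH/ONO trans).
Each arrangement has an internal mirror plane or centre of symmetry, so none is chiral.

0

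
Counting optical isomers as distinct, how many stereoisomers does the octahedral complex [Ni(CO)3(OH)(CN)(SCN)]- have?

There are 4 geometric isomers: CO mer (3 arrangements); CO fac (chiral).
One of these lacks any improper symmetry element and so occurs as an enantiomeric pair, giving 4 + 1 = 5 stereoisomers in total.

5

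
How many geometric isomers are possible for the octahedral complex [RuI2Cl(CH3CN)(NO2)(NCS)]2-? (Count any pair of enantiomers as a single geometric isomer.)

9

The six octahedral sites form three mutually perpendicular trans pairs.
Exhaustive case analysis gives 9 geometric isomers.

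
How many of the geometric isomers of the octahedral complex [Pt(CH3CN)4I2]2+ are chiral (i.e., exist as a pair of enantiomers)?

The six octahedral sites form three mutually perpendicular trans pairs.
The distinct arrangements are (2 in all): I trans; I cis.
Each arrangement has an internal mirror plane or centre of symmetry, so none is chiral.

0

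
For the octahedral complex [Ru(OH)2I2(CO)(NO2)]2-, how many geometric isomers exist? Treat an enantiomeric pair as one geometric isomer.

The six octahedral sites form three mutually perpendicular trans pairs.
There are 6 geometric isomers: OH trans, I cis; OH cis, I cis (3 arrangements, 2 chiral); OH trans, I trans; OH cis, I trans.

6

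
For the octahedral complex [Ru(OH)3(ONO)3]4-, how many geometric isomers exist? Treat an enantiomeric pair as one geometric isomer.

In an octahedral complex each vertex has one trans partner and four cis neighbours.
Working through the distinct placements yields 2 geometric isomers: OH mer; OH fac.

2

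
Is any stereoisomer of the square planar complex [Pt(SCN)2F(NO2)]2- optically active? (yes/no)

A square has two trans pairs of vertices; adjacent vertices are cis.
Working through the distinct placements yields 2 geometric isomers: SCN cis; SCN trans.
Each arrangement has an internal mirror plane or centre of symmetry, so none is chiral.

no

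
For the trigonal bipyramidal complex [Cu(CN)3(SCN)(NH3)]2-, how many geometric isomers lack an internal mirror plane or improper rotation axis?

0

A trigonal bipyramid has two axial and three equatorial sites, which are chemically inequivalent.
Systematic placement gives 4 geometric isomers: SCN equatorial, NH3 equatorial; SCN equatorial, NH3 axial; SCN axial, NH3 equatorial; SCN axial, NH3 axial.
Each arrangement has an internal mirror plane or centre of symmetry, so none is chiral.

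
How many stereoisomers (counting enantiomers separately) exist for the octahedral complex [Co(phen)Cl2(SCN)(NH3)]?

In an octahedral complex each vertex has one trans partner and four cis neighbours.
Each phen is bidentate and must span two cis positions.
There are 4 geometric isomers: Cl trans; Cl cis (3 arrangements, 2 chiral).
Of these, 2 lack any improper symmetry element and so occur as enantiomeric pairs, giving 4 + 2 = 6 stereoisomers in total.

6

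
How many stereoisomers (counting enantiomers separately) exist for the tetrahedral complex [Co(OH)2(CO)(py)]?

1

All four vertices of a tetrahedron are equivalent and mutually adjacent, so cis/trans isomerism cannot arise.
Only one geometric arrangement is possible.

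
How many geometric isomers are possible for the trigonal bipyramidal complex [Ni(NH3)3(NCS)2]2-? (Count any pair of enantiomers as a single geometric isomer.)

3

In a trigonal bipyramid the two axial positions differ from the three equatorial ones.
Systematic placement gives 3 geometric isomers: NCS both axial; NCS one axial, one equatorial; NCS both equatorial.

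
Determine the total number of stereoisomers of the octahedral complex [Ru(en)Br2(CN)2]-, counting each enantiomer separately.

4

In an octahedral complex each vertex has one trans partner and four cis neighbours.
Each en is bidentate and must span two cis positions.
There are 3 geometric isomers: Br trans, CN cis; Br cis, CN cis (chiral); Br cis, CN trans.
One of these lacks any improper symmetry element and so occurs as an enantiomeric pair, giving 3 + 1 = 4 stereoisomers in total.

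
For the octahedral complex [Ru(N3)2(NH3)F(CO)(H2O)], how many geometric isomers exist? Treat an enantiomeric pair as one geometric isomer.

9

An octahedron has six vertices in three trans pairs; every non-trans pair is cis.
Placing the ligands in turn and identifying arrangements related by rotation or reflection leaves 9 distinct geometric isomers.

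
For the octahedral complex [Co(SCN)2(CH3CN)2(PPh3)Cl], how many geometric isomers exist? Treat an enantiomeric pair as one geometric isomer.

In an octahedral complex each vertex has one trans partner and four cis neighbours.
The distinct arrangements are (6 in all): SCN trans, CH3CN trans; SCN cis, CH3CN trans; SCN trans, CH3CN cis; SCN cis, CH3CN cis (3 arrangements, 2 chiral).

6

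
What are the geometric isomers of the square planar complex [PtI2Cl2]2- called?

In a square planar complex each vertex has one trans partner and two cis neighbours.
Systematic placement gives 2 geometric isomers: I cis; I trans.

cis and trans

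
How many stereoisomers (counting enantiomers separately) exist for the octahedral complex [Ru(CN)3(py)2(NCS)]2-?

3

In an octahedral complex each vertex has one trans partner and four cis neighbours.
The distinct arrangements are (3 in all): CN mer, py trans; CN mer, py cis; CN fac, py cis.
Each arrangement has an internal mirror plane or centre of symmetry, so none is chiral.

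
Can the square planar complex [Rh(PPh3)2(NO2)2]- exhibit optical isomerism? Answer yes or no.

In a square planar complex each vertex has one trans partner and two cis neighbours.
There are 2 geometric isomers: PPh3 cis; PPh3 trans.
Each arrangement has an internal mirror plane or centre of symmetry, so none is chiral.

no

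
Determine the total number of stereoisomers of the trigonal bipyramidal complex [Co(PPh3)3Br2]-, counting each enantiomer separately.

The distinct arrangements are (3 in all): Br both axial; Br one axial, one equatorial; Br both equatorial.
Each arrangement has an internal mirror plane or centre of symmetry, so none is chiral.

3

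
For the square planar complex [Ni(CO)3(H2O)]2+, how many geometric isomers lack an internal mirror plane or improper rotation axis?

In a square planar complex each vertex has one trans partner and two cis neighbours.
Only one geometric arrangement is possible.

0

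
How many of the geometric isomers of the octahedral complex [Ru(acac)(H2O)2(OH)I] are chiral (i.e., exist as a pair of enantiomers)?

2

Each acac is bidentate and must span two cis positions.
The distinct arrangements are (4 in all): H2O trans; H2O cis (3 arrangements, 2 chiral).
Of these, 2 lack any improper symmetry element and so occur as enantiomeric pairs, giving 4 + 2 = 6 stereoisomers in total.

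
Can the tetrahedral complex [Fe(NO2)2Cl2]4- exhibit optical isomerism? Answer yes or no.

In a tetrahedral complex all four positions are equivalent and every pair of ligands is adjacent — there is no cis/trans distinction.
Only one geometric arrangement is possible.

no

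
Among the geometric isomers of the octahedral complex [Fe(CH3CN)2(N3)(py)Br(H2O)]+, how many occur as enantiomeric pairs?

6

An octahedron has six vertices in three trans pairs; every non-trans pair is cis.
Exhaustive case analysis gives 9 geometric isomers.
Of these, 6 lack any improper symmetry element and so occur as enantiomeric pairs, giving 9 + 6 = 15 stereoisomers in total.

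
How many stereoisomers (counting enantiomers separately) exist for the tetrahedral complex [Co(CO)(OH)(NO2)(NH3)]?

Only one geometric arrangement is possible; it has no improper symmetry element, so it exists as a pair of enantiomers (2 stereoisomers).

2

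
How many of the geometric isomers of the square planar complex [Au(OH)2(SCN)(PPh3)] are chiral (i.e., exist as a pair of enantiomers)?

0

Systematic placement gives 2 geometric isomers: OH cis; OH trans.
Each arrangement has an internal mirror plane or centre of symmetry, so none is chiral.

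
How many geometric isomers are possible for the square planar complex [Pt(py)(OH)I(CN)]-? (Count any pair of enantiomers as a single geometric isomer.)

There are 3 geometric isomers: (CN/OH trans, I/py trans); (CN/py trans, I/OH trans); (CN/I trans, OH/py trans).

3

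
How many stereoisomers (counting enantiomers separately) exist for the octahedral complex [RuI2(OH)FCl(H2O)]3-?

The six octahedral sites form three mutually perpendicular trans pairs.
Exhaustive case analysis gives 9 geometric isomers.
Of these, 6 lack any improper symmetry element and so occur as enantiomeric pairs, giving 9 + 6 = 15 stereoisomers in total.

15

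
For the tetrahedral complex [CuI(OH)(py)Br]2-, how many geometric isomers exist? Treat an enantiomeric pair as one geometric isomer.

1

All four vertices of a tetrahedron are equivalent and mutually adjacent, so cis/trans isomerism cannot arise.
Only one geometric arrangement is possible; it has no improper symmetry element, so it exists as a pair of enantiomers (2 stereoisomers).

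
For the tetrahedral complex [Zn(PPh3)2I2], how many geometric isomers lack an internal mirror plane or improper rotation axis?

Only one geometric arrangement is possible.

0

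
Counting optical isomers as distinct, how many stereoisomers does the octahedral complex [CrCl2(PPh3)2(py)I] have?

An octahedron has six vertices in three trans pairs; every non-trans pair is cis.
There are 6 geometric isomers: Cl trans, PPh3 cis; Cl trans, PPh3 trans; Cl cis, PPh3 cis (3 arrangements, 2 chiral); Cl cis, PPh3 trans.
Of these, 2 lack any improper symmetry element and so occur as enantiomeric pairs, giving 6 + 2 = 8 stereoisomers in total.

8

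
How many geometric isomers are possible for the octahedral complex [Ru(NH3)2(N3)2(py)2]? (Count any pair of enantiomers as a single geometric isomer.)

5

In an octahedral complex each vertex has one trans partner and four cis neighbours.
Working through the distinct placements yields 5 geometric isomers: NH3 trans, N3 trans, py trans; NH3 cis, N3 trans, py cis; NH3 cis, N3 cis, py trans; NH3 cis, N3 cis, py cis (chiral); NH3 trans, N3 cis, py cis.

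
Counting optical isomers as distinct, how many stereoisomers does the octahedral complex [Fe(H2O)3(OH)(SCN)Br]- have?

In an octahedral complex each vertex has one trans partner and four cis neighbours.
Systematic placement gives 4 geometric isomers: H2O mer (3 arrangements); H2O fac (chiral).
One of these lacks any improper symmetry element and so occurs as an enantiomeric pair, giving 4 + 1 = 5 stereoisomers in total.

5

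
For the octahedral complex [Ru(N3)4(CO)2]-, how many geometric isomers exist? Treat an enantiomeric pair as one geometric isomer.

Working through the distinct placements yields 2 geometric isomers: CO trans; CO cis.

2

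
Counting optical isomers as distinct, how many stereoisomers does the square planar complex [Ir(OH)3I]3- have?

In a square planar complex each vertex has one trans partner and two cis neighbours.
Only one geometric arrangement is possible.

1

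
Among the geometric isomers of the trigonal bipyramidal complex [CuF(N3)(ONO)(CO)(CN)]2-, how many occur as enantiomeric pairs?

Exhaustive case analysis gives 10 geometric isomers.
Of these, 10 lack any improper symmetry element and so occur as enantiomeric pairs, giving 10 + 10 = 20 stereoisomers in total.

10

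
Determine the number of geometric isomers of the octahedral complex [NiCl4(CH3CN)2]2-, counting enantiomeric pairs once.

2

In an octahedral complex each vertex has one trans partner and four cis neighbours.
Systematic placement gives 2 geometric isomers: CH3CN trans; CH3CN cis.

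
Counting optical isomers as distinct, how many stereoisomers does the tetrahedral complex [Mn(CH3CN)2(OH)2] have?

All four vertices of a tetrahedron are equivalent and mutually adjacent, so cis/trans isomerism cannot arise.
Only one geometric arrangement is possible.

1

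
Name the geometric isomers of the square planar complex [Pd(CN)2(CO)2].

Systematic placement gives 2 geometric isomers: CN cis; CN trans.

cis and trans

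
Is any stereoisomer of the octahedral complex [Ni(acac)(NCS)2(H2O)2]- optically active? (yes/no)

An octahedron has six vertices in three trans pairs; every non-trans pair is cis.
Each acac is bidentate and must span two cis positions.
The distinct arrangements are (3 in all): NCS cis, H2O trans; NCS cis, H2O cis (chiral); NCS trans, H2O cis.
One of these lacks any improper symmetry element and so occurs as an enantiomeric pair, giving 3 + 1 = 4 stereoisomers in total.

yes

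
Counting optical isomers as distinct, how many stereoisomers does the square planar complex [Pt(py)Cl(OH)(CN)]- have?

3

A square has two trans pairs of vertices; adjacent vertices are cis.
There are 3 geometric isomers: (CN/OH trans, Cl/py trans); (CN/py trans, Cl/OH trans); (CN/Cl trans, OH/py trans).
Each arrangement has an internal mirror plane or centre of symmetry, so none is chiral.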